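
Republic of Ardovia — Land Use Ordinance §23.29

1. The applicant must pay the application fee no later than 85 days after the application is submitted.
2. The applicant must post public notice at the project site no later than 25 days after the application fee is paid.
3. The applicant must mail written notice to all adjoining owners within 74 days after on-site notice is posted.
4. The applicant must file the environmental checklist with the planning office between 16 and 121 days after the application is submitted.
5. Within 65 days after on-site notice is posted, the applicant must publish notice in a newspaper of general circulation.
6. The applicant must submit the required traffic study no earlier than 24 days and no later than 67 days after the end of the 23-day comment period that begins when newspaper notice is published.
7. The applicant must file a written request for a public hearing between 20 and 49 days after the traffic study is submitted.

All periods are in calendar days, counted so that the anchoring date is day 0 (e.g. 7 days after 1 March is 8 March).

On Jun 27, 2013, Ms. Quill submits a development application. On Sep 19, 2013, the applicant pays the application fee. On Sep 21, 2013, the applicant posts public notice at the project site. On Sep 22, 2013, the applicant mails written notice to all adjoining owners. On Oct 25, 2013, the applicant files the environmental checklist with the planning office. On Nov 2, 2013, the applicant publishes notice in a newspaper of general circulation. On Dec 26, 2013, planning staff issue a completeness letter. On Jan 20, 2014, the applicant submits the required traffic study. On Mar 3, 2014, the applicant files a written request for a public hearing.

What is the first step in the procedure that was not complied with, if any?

None — every step was satisfied

Step 1: 85 days after Jun 27, 2013 (when the application is submitted) is Sep 20, 2013; Sep 19, 2013 is within that limit.
Step 2: 25 days after Sep 19, 2013 (when the application fee is paid) is Oct 14, 2013; done Sep 21, 2013 — timely.
Step 3: 74 days after Sep 21, 2013 (when on-site notice is posted) is Dec 4, 2013; Sep 22, 2013 is within that limit.
Step 4: the window is 16–121 days after Jun 27, 2013 (when the application is submitted), so Jul 13, 2013 through Oct 26, 2013; done Oct 25, 2013, which is between those dates.
Step 5: 65 days after Sep 21, 2013 (when on-site notice is posted) is Nov 25, 2013; completed Nov 2, 2013, before the deadline.
Step 6: the window is 24–67 days after Nov 25, 2013 (end of the 23-day comment period, which began when newspaper notice is published on Nov 2, 2013), so Dec 19, 2013 through Jan 31, 2014; done Jan 20, 2014 — within the window.
Step 7: the window is 20–49 days after Jan 20, 2014 (when the traffic study is submitted), so Feb 9, 2014 through Mar 10, 2014; done Mar 3, 2014 — within the window.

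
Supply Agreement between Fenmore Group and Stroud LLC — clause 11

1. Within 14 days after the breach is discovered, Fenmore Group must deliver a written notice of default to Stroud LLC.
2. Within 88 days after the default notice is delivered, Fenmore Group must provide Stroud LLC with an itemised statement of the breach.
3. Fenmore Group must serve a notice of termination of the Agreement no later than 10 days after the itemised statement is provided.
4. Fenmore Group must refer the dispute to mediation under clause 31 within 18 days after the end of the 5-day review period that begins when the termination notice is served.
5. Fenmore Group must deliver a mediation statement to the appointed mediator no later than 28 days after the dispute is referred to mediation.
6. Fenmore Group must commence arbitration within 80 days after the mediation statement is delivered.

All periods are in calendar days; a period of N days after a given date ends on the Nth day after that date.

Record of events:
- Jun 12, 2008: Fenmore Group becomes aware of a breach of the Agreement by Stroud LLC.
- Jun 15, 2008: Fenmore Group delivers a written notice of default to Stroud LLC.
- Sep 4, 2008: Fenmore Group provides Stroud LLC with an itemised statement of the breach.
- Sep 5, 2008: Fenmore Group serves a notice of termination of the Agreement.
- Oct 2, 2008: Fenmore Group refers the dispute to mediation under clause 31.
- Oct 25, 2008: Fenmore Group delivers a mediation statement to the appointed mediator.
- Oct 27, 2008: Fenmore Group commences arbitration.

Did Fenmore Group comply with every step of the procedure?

No

(1) due by Jun 12, 2008 + 14 days = Jun 26, 2008; done Jun 15, 2008 — timely.
(2) due by Jun 15, 2008 + 88 days = Sep 11, 2008; done Sep 4, 2008 — timely.
(3) due by Sep 4, 2008 + 10 days = Sep 14, 2008; done Sep 5, 2008 — timely.
(4) due by Sep 10, 2008 + 18 days = Sep 28, 2008; done Oct 2, 2008 — 4 days late.
Later steps need not be reached.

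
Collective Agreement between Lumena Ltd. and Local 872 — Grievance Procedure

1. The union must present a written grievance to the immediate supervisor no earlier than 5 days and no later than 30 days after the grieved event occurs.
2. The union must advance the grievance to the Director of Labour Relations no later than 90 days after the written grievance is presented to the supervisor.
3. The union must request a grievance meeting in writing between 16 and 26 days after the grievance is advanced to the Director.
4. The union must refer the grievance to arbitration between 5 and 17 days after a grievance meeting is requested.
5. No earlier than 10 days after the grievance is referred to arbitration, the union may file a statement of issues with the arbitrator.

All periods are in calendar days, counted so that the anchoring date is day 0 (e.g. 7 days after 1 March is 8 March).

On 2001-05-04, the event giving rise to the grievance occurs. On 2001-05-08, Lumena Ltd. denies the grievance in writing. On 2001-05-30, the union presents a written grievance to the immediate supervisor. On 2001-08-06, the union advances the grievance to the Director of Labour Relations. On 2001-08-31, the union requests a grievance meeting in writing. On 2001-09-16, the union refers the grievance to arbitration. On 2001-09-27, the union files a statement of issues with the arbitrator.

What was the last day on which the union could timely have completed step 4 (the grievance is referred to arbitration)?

Step 4 runs from 2001-08-31, when a grievance meeting is requested. The window is 5–17 days after 2001-08-31; it closes on 2001-09-17.

2001-09-17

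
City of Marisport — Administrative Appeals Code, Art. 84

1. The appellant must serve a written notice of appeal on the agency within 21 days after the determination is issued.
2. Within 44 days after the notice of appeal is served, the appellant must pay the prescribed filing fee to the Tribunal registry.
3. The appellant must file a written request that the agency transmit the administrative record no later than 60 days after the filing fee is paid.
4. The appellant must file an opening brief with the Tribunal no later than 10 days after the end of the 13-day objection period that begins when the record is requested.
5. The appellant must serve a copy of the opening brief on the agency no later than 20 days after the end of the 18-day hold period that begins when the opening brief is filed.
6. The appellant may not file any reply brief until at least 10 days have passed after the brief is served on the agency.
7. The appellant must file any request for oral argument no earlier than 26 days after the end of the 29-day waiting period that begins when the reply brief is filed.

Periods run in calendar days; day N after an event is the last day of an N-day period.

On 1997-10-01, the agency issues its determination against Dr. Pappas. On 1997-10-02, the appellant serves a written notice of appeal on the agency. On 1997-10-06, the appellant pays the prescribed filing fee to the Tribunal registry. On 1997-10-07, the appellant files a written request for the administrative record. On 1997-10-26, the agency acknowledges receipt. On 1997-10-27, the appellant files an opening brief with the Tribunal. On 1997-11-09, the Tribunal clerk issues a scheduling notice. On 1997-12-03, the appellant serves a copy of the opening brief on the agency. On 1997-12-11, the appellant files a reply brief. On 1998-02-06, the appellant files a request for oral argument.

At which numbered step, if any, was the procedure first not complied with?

(1) due by 1997-10-01 + 21 days = 1997-10-22; completed 1997-10-02, before the deadline.
(2) due by 1997-10-02 + 44 days = 1997-11-15; completed 1997-10-06, before the deadline.
(3) due by 1997-10-06 + 60 days = 1997-12-05; done 1997-10-07 — timely.
(4) due by 1997-10-20 + 10 days = 1997-10-30; completed 1997-10-27, before the deadline.
(5) due by 1997-11-14 + 20 days = 1997-12-04; 1997-12-03 is within that limit.
(6) permitted from 1997-12-03 + 10 days = 1997-12-13 onward; done 1997-12-11 — 2 days too early.
The analysis stops there.

Step 6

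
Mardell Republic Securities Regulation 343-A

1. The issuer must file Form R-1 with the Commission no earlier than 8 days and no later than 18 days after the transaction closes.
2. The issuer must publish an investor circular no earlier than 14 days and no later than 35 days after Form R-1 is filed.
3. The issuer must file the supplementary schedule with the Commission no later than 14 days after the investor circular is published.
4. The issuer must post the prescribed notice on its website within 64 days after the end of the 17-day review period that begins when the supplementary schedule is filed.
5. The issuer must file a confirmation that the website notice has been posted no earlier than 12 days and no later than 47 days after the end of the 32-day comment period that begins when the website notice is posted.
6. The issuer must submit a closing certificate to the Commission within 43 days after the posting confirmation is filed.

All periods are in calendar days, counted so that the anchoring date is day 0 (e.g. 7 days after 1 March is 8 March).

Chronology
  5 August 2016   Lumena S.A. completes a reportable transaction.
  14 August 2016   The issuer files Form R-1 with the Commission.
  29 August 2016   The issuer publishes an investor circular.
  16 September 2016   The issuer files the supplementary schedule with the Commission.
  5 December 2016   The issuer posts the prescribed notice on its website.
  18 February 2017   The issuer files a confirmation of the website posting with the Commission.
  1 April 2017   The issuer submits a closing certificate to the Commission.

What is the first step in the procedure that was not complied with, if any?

Step 3

(1) the permitted window runs from 5 August 2016 + 8 = 13 August 2016 to 5 August 2016 + 18 = 23 August 2016; 14 August 2016 falls inside that range.
(2) the permitted window runs from 14 August 2016 + 14 = 28 August 2016 to 14 August 2016 + 35 = 18 September 2016; done 29 August 2016, which is between those dates.
(3) due by 29 August 2016 + 14 days = 12 September 2016; done 16 September 2016 — 4 days late.
The procedure was therefore not followed at step 3.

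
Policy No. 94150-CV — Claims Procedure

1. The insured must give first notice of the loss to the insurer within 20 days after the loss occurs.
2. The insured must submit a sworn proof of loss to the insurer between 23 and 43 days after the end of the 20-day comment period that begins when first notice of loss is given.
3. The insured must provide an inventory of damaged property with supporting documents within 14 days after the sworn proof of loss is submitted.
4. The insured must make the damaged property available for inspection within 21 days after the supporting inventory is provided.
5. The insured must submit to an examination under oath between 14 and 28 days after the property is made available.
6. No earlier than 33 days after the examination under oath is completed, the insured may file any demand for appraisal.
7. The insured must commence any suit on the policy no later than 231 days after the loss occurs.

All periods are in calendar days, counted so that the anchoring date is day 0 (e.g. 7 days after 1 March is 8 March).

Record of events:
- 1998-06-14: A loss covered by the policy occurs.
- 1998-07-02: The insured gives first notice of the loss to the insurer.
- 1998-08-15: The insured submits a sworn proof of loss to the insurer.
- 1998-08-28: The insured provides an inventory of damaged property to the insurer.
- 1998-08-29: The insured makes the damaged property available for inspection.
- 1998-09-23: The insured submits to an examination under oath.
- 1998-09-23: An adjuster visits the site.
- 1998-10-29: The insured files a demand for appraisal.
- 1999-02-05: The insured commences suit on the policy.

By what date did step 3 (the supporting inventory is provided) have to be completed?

1998-08-29

Step 3 runs from 1998-08-15, when the sworn proof of loss is submitted. 14 days after 1998-08-15 is 1998-08-29.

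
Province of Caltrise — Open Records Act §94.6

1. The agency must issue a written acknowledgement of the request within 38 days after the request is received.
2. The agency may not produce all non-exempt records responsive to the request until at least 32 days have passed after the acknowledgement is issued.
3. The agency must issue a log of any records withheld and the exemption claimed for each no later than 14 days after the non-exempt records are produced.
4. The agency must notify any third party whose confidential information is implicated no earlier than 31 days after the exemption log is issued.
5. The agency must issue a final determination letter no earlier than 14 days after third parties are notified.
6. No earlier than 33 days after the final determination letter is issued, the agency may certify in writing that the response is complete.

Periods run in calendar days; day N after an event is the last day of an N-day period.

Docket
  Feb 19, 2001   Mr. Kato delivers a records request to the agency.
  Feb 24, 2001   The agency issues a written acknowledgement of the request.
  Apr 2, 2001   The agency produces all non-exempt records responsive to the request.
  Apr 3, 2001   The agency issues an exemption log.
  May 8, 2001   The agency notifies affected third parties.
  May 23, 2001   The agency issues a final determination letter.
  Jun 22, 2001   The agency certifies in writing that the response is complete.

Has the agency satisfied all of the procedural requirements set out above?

Step 1 — counting 38 days from Feb 19, 2001 (when the request is received) gives a deadline of Mar 29, 2001; done Feb 24, 2001 — timely.
Step 2 — must wait 32 days from Feb 24, 2001 (when the acknowledgement is issued), so not before Mar 28, 2001; done Apr 2, 2001 — permitted.
Step 3 — counting 14 days from Apr 2, 2001 (when the non-exempt records are produced) gives a deadline of Apr 16, 2001; Apr 3, 2001 is within that limit.
Step 4 — must wait 31 days from Apr 3, 2001 (when the exemption log is issued), so not before May 4, 2001; done May 8, 2001, after the minimum wait.
Step 5 — must wait 14 days from May 8, 2001 (when third parties are notified), so not before May 22, 2001; done May 23, 2001, after the minimum wait.
Step 6 — must wait 33 days from May 23, 2001 (when the final determination letter is issued), so not before Jun 25, 2001; done Jun 22, 2001 — 3 days too early.

No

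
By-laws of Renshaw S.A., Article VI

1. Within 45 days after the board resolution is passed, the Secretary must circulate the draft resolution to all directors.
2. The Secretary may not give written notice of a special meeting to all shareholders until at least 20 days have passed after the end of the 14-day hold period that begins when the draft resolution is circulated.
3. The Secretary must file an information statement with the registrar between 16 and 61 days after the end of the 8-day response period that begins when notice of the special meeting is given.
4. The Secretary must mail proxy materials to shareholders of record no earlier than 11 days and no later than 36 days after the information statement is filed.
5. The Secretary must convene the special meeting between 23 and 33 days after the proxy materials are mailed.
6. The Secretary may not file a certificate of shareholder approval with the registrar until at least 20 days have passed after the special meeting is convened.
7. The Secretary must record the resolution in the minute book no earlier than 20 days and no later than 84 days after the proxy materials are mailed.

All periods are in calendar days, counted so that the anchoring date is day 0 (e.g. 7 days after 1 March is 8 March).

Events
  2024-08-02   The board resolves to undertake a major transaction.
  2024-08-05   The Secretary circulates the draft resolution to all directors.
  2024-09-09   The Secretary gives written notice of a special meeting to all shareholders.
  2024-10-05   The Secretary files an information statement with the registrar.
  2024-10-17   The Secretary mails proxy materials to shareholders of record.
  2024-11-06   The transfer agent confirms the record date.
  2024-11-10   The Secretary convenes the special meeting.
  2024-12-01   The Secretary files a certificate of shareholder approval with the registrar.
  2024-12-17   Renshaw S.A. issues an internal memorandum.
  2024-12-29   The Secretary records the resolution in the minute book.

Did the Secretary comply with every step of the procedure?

(1) due by 2024-08-02 + 45 days = 2024-09-16; 2024-08-05 is within that limit.
(2) permitted from 2024-08-19 + 20 days = 2024-09-08 onward; done 2024-09-09, after the minimum wait.
(3) the permitted window runs from 2024-09-17 + 16 = 2024-10-03 to 2024-09-17 + 61 = 2024-11-17; 2024-10-05 falls inside that range.
(4) the permitted window runs from 2024-10-05 + 11 = 2024-10-16 to 2024-10-05 + 36 = 2024-11-10; 2024-10-17 falls inside that range.
(5) the permitted window runs from 2024-10-17 + 23 = 2024-11-09 to 2024-10-17 + 33 = 2024-11-19; 2024-11-10 falls inside that range.
(6) permitted from 2024-11-10 + 20 days = 2024-11-30 onward; done 2024-12-01 — permitted.
(7) the permitted window runs from 2024-10-17 + 20 = 2024-11-06 to 2024-10-17 + 84 = 2025-01-09; done 2024-12-29 — within the window.

Yes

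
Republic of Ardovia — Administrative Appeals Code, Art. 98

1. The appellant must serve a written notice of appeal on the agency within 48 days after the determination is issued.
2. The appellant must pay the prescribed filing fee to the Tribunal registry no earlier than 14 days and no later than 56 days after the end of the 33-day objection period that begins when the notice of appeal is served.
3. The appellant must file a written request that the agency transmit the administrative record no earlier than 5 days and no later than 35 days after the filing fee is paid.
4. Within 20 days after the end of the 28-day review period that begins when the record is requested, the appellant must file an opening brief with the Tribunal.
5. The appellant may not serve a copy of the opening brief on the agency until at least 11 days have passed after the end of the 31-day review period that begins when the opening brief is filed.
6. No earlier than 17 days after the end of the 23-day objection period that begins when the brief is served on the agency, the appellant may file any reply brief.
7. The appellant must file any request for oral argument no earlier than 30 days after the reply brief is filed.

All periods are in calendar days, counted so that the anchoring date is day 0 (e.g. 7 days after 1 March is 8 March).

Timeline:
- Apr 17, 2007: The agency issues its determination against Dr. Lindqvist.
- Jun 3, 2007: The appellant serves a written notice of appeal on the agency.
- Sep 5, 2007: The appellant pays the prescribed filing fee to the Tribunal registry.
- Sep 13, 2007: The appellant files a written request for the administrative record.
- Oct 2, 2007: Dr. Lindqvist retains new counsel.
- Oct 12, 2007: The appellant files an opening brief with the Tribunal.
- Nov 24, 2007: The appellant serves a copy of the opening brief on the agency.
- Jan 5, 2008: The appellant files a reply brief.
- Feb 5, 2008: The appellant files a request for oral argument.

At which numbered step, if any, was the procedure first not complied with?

Step 2

Step 1: 48 days after Apr 17, 2007 (when the determination is issued) is Jun 4, 2007; Jun 3, 2007 is within that limit.
Step 2: the window is 14–56 days after Jul 6, 2007 (end of the 33-day objection period, which began when the notice of appeal is served on Jun 3, 2007), so Jul 20, 2007 through Aug 31, 2007; done Sep 5, 2007 — 5 days after the window closed.
Later steps need not be reached.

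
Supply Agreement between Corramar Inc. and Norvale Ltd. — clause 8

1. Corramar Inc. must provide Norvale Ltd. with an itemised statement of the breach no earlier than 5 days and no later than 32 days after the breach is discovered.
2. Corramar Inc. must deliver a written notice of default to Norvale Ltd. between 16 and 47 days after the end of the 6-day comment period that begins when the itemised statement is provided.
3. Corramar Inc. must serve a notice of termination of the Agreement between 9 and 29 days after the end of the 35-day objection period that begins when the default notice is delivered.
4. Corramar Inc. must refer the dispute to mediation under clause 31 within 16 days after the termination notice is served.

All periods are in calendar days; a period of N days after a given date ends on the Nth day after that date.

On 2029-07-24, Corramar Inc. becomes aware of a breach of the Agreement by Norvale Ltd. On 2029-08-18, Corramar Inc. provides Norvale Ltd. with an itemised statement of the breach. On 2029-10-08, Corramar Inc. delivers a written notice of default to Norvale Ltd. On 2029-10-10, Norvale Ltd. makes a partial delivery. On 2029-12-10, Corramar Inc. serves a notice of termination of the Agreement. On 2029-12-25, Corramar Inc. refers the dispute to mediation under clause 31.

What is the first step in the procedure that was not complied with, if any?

Step 1: the window is 5–32 days after 2029-07-24 (when the breach is discovered), so 2029-07-29 through 2029-08-25; 2029-08-18 falls inside that range.
Step 2: the window is 16–47 days after 2029-08-24 (end of the 6-day comment period, which began when the itemised statement is provided on 2029-08-18), so 2029-09-09 through 2029-10-10; done 2029-10-08 — within the window.
Step 3: the window is 9–29 days after 2029-11-12 (end of the 35-day objection period, which began when the default notice is delivered on 2029-10-08), so 2029-11-21 through 2029-12-11; done 2029-12-10 — within the window.
Step 4: 16 days after 2029-12-10 (when the termination notice is served) is 2029-12-26; done 2029-12-25 — timely.

None — every step was satisfied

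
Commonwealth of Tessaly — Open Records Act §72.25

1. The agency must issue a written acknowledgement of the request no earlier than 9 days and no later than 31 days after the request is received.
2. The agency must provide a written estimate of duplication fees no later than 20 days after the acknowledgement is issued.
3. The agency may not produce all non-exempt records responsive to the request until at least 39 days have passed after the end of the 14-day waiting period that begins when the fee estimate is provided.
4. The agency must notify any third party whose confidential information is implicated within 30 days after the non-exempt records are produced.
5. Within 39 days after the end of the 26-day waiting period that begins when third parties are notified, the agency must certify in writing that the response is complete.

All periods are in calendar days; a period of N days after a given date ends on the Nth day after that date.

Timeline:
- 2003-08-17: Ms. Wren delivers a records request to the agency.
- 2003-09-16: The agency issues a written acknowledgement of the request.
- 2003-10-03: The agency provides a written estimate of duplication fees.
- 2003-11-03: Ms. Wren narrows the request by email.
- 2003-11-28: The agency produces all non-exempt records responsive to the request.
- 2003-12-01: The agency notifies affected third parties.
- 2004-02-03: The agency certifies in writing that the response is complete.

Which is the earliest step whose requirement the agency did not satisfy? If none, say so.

Step 1 — 9 and 31 days from 2003-08-17 (when the request is received) are 2003-08-26 and 2003-09-17 respectively; done 2003-09-16, which is between those dates.
Step 2 — counting 20 days from 2003-09-16 (when the acknowledgement is issued) gives a deadline of 2003-10-06; 2003-10-03 is within that limit.
Step 3 — must wait 39 days from 2003-10-17 (end of the 14-day waiting period, which began when the fee estimate is provided on 2003-10-03), so not before 2003-11-25; done 2003-11-28 — permitted.
Step 4 — counting 30 days from 2003-11-28 (when the non-exempt records are produced) gives a deadline of 2003-12-28; completed 2003-12-01, before the deadline.
Step 5 — counting 39 days from 2003-12-27 (end of the 26-day waiting period, which began when third parties are notified on 2003-12-01) gives a deadline of 2004-02-04; completed 2004-02-03, before the deadline.

None — every step was satisfied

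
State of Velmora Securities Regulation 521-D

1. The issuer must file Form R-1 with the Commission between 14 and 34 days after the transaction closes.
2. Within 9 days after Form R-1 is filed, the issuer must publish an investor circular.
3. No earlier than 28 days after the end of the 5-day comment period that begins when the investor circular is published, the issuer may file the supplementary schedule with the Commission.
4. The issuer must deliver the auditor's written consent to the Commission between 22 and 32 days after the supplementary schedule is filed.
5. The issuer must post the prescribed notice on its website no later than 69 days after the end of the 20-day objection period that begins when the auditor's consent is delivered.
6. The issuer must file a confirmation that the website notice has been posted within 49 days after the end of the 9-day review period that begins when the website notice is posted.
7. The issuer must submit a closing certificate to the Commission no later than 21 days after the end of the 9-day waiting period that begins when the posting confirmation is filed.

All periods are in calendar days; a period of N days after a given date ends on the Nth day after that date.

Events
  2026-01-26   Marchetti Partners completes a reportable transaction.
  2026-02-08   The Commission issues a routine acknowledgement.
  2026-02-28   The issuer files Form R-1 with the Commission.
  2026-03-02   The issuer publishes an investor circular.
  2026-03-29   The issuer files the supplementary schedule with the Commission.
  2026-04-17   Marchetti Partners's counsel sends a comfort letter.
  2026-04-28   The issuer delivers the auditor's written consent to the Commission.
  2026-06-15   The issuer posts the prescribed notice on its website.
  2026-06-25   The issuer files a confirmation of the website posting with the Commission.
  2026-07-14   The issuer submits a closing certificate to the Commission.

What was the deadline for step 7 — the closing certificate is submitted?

2026-07-25

The posting confirmation is filed on 2026-06-25; the 9-day waiting period therefore ends 2026-07-04, and step 7 runs from that date. 21 days after 2026-07-04 is 2026-07-25.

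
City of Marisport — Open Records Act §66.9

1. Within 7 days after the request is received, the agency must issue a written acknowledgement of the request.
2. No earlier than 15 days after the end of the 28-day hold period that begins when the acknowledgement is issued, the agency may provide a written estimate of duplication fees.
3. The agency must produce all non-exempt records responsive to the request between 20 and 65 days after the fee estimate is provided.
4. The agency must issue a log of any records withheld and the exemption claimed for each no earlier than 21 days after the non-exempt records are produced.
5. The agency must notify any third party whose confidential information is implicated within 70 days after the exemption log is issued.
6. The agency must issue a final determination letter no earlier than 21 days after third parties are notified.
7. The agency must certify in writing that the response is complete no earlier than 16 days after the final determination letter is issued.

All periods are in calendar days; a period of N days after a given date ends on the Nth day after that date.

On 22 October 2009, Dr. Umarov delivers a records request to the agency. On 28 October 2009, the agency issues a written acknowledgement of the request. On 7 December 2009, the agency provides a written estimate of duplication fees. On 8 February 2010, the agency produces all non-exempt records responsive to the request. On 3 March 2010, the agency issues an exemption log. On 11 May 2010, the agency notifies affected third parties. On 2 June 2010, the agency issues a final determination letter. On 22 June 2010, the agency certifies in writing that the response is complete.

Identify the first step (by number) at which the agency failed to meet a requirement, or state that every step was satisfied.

(1) due by 22 October 2009 + 7 days = 29 October 2009; 28 October 2009 is within that limit.
(2) permitted from 25 November 2009 + 15 days = 10 December 2009 onward; done 7 December 2009 — 3 days too early.
The procedure was therefore not followed at step 2.

Step 2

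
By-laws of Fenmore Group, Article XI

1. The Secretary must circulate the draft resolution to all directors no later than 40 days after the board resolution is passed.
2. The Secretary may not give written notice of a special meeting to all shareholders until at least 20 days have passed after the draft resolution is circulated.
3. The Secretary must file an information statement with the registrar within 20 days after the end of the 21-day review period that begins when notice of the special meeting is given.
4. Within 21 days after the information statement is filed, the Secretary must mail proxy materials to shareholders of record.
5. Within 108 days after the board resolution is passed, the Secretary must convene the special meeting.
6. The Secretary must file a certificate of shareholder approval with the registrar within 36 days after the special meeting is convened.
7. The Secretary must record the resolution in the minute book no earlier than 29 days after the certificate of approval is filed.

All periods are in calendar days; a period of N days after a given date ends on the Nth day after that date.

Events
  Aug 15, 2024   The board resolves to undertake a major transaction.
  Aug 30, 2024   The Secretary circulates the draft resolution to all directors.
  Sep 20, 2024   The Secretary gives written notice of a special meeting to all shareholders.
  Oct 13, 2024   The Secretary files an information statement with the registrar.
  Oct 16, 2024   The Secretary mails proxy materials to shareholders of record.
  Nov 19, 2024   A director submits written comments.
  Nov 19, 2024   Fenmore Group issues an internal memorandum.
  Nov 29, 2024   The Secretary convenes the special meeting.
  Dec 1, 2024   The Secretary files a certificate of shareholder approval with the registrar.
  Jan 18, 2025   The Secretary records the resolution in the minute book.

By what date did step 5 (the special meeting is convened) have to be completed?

Step 5 runs from Aug 15, 2024, when the board resolution is passed. 108 days after Aug 15, 2024 is Dec 1, 2024.

Dec 1, 2024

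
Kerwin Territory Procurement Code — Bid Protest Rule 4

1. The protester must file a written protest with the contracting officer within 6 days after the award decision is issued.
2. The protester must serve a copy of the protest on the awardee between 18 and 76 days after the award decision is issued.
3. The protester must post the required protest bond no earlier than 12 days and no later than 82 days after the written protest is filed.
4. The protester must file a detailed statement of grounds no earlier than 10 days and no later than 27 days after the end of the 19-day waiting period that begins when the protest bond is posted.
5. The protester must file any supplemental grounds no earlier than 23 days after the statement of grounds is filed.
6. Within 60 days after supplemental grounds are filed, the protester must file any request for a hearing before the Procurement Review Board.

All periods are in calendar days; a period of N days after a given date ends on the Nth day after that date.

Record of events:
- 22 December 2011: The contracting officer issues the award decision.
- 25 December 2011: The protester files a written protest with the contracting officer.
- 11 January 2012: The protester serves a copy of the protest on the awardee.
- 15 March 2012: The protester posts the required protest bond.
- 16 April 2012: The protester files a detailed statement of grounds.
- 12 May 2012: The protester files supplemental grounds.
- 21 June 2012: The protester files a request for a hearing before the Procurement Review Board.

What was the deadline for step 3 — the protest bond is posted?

Step 3 runs from 25 December 2011, when the written protest is filed. The window is 12–82 days after 25 December 2011; it closes on 16 March 2012.

16 March 2012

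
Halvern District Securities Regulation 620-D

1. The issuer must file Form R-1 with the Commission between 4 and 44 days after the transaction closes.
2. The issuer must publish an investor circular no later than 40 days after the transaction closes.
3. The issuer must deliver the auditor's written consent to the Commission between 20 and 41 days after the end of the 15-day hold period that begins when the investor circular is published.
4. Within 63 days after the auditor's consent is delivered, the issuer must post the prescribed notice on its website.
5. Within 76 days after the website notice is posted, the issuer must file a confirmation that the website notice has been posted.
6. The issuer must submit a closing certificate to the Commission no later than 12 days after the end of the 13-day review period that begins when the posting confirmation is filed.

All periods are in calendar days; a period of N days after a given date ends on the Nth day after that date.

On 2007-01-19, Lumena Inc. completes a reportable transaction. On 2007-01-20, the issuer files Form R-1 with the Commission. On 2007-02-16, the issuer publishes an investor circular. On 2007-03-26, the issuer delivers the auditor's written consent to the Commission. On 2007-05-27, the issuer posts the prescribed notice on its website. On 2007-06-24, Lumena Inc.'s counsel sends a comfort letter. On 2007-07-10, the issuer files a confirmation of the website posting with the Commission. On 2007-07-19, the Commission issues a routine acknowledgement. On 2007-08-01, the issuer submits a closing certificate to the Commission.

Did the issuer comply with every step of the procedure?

(1) the permitted window runs from 2007-01-19 + 4 = 2007-01-23 to 2007-01-19 + 44 = 2007-03-04; done 2007-01-20 — 3 days before the window opened.
No need to go further; step 1 was not satisfied.

No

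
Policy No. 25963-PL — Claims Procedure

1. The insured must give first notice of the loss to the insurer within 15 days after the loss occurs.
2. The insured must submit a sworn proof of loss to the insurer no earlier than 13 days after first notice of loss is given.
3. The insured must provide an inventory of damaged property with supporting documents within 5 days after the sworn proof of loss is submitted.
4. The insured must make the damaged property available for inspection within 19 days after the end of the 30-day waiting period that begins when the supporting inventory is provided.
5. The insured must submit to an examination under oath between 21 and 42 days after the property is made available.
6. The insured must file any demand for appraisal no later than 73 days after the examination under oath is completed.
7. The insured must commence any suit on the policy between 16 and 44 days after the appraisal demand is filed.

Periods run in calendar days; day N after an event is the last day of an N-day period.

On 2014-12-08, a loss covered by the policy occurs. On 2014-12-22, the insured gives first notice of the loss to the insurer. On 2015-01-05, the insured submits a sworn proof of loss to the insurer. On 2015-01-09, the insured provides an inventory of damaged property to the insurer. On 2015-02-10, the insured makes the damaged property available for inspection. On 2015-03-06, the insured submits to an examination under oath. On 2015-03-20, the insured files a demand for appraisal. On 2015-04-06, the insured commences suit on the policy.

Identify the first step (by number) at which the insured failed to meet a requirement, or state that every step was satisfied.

Step 1: 15 days after 2014-12-08 (when the loss occurs) is 2014-12-23; completed 2014-12-22, before the deadline.
Step 2: the earliest permitted date is 13 days after 2014-12-22 (when first notice of loss is given), i.e. 2015-01-04; 2015-01-05 is on or after that date.
Step 3: 5 days after 2015-01-05 (when the sworn proof of loss is submitted) is 2015-01-10; done 2015-01-09 — timely.
Step 4: 19 days after 2015-02-08 (end of the 30-day waiting period, which began when the supporting inventory is provided on 2015-01-09) is 2015-02-27; completed 2015-02-10, before the deadline.
Step 5: the window is 21–42 days after 2015-02-10 (when the property is made available), so 2015-03-03 through 2015-03-24; done 2015-03-06, which is between those dates.
Step 6: 73 days after 2015-03-06 (when the examination under oath is completed) is 2015-05-18; completed 2015-03-20, before the deadline.
Step 7: the window is 16–44 days after 2015-03-20 (when the appraisal demand is filed), so 2015-04-05 through 2015-05-03; 2015-04-06 falls inside that range.

None — every step was satisfied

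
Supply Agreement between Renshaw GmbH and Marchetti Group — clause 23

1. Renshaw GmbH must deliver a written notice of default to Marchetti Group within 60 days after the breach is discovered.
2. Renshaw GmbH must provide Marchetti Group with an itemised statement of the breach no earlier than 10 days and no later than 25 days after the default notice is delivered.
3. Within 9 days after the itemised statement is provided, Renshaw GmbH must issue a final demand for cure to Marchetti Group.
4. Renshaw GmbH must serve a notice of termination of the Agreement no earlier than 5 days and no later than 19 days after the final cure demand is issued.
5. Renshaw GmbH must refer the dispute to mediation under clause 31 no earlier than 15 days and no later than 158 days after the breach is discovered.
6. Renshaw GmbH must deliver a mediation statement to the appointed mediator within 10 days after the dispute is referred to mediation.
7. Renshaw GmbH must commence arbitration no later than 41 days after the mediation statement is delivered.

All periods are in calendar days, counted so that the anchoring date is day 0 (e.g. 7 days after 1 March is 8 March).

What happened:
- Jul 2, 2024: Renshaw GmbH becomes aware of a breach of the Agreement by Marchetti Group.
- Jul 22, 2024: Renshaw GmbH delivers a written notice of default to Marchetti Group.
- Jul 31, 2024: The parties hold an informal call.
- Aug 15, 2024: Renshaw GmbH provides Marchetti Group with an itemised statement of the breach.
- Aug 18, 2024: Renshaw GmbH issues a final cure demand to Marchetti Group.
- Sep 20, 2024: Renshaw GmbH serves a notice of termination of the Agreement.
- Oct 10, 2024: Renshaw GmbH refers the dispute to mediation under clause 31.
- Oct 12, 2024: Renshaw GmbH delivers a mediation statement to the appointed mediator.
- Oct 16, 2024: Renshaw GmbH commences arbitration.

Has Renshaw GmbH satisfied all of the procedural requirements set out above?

Step 1 — counting 60 days from Jul 2, 2024 (when the breach is discovered) gives a deadline of Aug 31, 2024; done Jul 22, 2024 — timely.
Step 2 — 10 and 25 days from Jul 22, 2024 (when the default notice is delivered) are Aug 1, 2024 and Aug 16, 2024 respectively; done Aug 15, 2024, which is between those dates.
Step 3 — counting 9 days from Aug 15, 2024 (when the itemised statement is provided) gives a deadline of Aug 24, 2024; completed Aug 18, 2024, before the deadline.
Step 4 — 5 and 19 days from Aug 18, 2024 (when the final cure demand is issued) are Aug 23, 2024 and Sep 6, 2024 respectively; Sep 20, 2024 is 14 days past the end of the window.

No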